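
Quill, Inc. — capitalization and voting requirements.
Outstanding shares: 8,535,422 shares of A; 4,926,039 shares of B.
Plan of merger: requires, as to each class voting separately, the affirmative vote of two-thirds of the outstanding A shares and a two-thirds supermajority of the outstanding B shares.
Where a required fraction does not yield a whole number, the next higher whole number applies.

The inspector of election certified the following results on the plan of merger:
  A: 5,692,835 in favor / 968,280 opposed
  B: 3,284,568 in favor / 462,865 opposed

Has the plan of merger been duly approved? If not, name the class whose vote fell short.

A: 2/3 of 8535422 = 5690281.33, rounded up to 5690282; 5,690,282 required, 5,692,835 in favor — approved.
B: 2/3 of 4926039 = 3284026; 3,284,026 required, 3,284,568 in favor — approved.

Approved — every class gave the required vote.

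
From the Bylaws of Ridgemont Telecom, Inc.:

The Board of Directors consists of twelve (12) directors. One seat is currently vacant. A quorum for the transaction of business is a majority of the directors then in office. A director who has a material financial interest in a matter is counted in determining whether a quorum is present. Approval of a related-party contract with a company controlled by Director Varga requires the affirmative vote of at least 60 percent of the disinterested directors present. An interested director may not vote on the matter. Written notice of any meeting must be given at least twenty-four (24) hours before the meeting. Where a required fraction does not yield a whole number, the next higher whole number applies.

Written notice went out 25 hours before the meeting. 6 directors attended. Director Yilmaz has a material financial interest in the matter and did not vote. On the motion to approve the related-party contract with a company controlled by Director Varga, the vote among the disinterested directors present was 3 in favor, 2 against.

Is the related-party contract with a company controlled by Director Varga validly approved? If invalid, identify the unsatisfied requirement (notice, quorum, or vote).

Notice: 25 hours given; 24 required (25 ≥ 24). Satisfied.
Quorum: 6 present (interested directors count toward quorum); quorum is 6. Satisfied.
Vote: the related-party contract with a company controlled by Director Varga requires three-fifths of the disinterested directors present (6 − 1 = 5). 3/5 of 5 = 3, so 3 affirmative votes are needed; 3 voted in favor. Satisfied.

Valid — all requirements satisfied.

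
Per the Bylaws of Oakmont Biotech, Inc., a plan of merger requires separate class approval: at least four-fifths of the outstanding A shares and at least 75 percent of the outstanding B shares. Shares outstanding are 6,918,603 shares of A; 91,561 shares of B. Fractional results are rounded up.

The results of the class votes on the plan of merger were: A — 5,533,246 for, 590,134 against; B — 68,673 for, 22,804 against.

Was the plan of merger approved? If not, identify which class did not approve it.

A: 4/5 of 6918603 = 5534882.40, rounded up to 5534883; 5,534,883 required, 5,533,246 in favor — not approved.
B: 3/4 of 91561 = 68670.75, rounded up to 68671; 68,671 required, 68,673 in favor — approved.

Not approved — the A shares did not give the required vote.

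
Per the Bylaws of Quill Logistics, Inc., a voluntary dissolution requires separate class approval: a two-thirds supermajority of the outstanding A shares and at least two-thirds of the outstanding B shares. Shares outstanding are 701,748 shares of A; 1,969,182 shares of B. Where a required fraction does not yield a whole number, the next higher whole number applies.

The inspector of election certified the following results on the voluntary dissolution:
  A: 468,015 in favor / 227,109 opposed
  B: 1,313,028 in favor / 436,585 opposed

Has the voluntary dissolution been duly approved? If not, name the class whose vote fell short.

Approved — every class gave the required vote.

A: 2/3 of 701748 = 467832; 467,832 required, 468,015 in favor — approved.
B: 2/3 of 1969182 = 1312788; 1,312,788 required, 1,313,028 in favor — approved.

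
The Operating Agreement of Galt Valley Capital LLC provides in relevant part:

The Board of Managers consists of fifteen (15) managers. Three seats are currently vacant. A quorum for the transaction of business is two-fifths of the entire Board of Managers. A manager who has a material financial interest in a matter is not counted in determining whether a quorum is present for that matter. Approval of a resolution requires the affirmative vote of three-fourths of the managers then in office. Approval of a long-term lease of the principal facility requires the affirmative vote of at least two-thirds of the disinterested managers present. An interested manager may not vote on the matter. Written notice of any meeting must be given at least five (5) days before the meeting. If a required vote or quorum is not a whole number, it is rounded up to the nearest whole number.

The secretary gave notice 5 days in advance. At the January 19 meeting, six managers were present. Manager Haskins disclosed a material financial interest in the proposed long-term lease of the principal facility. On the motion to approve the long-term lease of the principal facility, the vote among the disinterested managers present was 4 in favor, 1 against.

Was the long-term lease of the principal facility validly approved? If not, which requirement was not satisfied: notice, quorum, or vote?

Invalid — quorum requirement not satisfied.

Notice: 5 days given; 5 required (5 ≥ 5). Satisfied.
Quorum: 6 present, but the 1 interested manager does not count, leaving 5. Quorum is 6. Not satisfied.
Vote: the long-term lease of the principal facility requires two-thirds of the disinterested managers present (6 − 1 = 5). 2/3 of 5 = 3.33, rounded up to 4, so 4 affirmative votes are needed; 4 voted in favor. Satisfied. (Moot — without a quorum no business can be validly transacted.)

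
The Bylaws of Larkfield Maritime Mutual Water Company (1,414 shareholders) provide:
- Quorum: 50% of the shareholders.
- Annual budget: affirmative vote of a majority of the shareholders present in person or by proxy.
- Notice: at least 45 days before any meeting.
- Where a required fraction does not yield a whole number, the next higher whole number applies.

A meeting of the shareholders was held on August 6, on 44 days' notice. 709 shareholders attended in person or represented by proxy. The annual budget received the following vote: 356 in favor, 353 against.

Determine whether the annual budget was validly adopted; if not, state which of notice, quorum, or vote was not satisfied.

Notice: 44 days given; 45 required. Not satisfied.
Quorum: 50% of 1,414 = 707; 709 present. Satisfied.
Vote: requires a majority of those present (709); a majority of 709 is 355, so 355 needed; 356 in favor. Satisfied.

Invalid — notice requirement not satisfied.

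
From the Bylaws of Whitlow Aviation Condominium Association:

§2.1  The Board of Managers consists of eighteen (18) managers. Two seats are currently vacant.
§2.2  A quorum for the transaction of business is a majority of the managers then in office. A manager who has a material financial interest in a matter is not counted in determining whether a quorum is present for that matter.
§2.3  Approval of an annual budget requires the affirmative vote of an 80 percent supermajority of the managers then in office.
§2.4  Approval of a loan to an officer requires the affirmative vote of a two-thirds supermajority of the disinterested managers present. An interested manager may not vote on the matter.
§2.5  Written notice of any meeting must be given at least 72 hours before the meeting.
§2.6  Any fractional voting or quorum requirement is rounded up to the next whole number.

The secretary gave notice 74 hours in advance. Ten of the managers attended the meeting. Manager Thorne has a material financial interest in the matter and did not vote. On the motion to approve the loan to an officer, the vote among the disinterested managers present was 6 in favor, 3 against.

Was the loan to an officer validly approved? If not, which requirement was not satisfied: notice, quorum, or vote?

Notice: 74 hours given; 72 required (74 ≥ 72). Satisfied.
Quorum: 10 present, but the 1 interested manager does not count, leaving 9. Quorum is 9. Satisfied.
Vote: the loan to an officer requires two-thirds of the disinterested managers present (10 − 1 = 9). 2/3 of 9 = 6, so 6 affirmative votes are needed; 6 voted in favor. Satisfied.

Valid — all requirements satisfied.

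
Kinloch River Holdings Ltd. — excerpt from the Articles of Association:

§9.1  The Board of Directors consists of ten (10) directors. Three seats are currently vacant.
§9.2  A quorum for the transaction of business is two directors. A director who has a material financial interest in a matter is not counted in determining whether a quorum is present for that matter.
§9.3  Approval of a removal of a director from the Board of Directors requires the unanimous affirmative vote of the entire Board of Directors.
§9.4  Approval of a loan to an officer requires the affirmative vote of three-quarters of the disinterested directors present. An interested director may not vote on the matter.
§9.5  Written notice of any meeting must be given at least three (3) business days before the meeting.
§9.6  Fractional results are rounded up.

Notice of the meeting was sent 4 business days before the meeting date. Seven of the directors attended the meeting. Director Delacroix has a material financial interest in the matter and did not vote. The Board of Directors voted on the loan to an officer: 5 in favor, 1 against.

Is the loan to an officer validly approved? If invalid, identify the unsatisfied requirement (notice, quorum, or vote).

Notice: 4 business days given; 3 required (4 ≥ 3). Satisfied.
Quorum: 7 present, but the 1 interested director does not count, leaving 6. Quorum is 2. Satisfied.
Vote: the loan to an officer requires three-fourths of the disinterested directors present (7 − 1 = 6). 3/4 of 6 = 4.50, rounded up to 5, so 5 affirmative votes are needed; 5 voted in favor. Satisfied.

Valid — all requirements satisfied.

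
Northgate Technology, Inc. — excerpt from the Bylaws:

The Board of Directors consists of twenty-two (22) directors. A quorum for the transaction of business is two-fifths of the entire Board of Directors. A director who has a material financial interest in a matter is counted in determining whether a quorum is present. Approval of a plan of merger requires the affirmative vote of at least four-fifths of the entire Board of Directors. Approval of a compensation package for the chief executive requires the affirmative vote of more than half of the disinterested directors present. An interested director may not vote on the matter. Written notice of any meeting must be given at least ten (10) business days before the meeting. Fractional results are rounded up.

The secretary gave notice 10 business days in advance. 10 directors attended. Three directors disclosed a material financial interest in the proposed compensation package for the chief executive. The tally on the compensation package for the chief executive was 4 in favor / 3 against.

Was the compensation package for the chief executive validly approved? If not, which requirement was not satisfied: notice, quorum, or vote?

Notice: 10 business days given; 10 required (10 ≥ 10). Satisfied.
Quorum: 10 present (interested directors count toward quorum); quorum is 9. Satisfied.
Vote: the compensation package for the chief executive requires a majority of the disinterested directors present (10 − 3 = 7). A majority of 7 is 4, so 4 affirmative votes are needed; 4 voted in favor. Satisfied.

Valid — all requirements satisfied.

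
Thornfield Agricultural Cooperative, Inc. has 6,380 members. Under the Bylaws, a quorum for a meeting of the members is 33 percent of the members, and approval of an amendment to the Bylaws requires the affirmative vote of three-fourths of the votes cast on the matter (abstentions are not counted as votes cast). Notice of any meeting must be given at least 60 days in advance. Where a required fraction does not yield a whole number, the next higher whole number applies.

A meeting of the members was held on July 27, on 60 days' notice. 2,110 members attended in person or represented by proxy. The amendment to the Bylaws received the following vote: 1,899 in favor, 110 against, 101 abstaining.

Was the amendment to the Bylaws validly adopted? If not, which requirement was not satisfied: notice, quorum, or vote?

Valid — all requirements satisfied.

Notice: 60 days given; 60 required. Satisfied.
Quorum: 33% of 6,380 = 2,105.40, rounded up to 2,106; 2,110 present. Satisfied.
Vote: requires three-fourths of the votes cast (2,110 − 101 abstaining = 2,009); 3/4 of 2009 = 1506.75, rounded up to 1507, so 1,507 needed; 1,899 in favor. Satisfied.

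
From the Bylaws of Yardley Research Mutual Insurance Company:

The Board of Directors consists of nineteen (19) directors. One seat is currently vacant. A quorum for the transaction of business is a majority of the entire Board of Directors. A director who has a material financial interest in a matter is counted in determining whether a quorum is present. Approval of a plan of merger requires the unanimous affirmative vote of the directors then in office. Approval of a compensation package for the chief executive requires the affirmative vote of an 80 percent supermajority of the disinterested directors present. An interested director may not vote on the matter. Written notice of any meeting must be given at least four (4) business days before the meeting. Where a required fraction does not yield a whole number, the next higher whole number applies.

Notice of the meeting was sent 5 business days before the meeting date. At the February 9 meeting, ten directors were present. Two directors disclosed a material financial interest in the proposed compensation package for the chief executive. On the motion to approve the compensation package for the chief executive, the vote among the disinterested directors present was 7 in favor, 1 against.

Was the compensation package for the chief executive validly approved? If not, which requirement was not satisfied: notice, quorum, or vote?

Notice: 5 business days given; 4 required (5 ≥ 4). Satisfied.
Quorum: 10 present (interested directors count toward quorum); quorum is 10. Satisfied.
Vote: the compensation package for the chief executive requires four-fifths of the disinterested directors present (10 − 2 = 8). 4/5 of 8 = 6.40, rounded up to 7, so 7 affirmative votes are needed; 7 voted in favor. Satisfied.

Valid — all requirements satisfied.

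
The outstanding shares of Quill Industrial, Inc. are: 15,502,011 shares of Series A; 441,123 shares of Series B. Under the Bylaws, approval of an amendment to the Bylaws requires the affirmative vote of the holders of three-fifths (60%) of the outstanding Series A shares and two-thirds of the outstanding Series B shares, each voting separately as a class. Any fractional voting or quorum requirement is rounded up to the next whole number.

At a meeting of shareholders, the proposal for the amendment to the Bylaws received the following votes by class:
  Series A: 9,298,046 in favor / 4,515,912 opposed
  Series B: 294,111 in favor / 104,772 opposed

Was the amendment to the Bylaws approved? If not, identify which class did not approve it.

Series A: 3/5 of 15502011 = 9301206.60, rounded up to 9301207; 9,301,207 required, 9,298,046 in favor — not approved.
Series B: 2/3 of 441123 = 294082; 294,082 required, 294,111 in favor — approved.

Not approved — the Series A shares did not give the required vote.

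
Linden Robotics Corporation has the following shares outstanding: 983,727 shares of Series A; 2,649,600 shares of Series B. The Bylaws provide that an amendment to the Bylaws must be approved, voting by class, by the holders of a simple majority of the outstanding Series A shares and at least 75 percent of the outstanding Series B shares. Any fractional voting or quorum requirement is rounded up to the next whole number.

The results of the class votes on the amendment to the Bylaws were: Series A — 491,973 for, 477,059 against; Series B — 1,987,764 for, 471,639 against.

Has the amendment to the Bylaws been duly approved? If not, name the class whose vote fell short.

Series A: a majority of 983727 is 491864; 491,864 required, 491,973 in favor — approved.
Series B: 3/4 of 2649600 = 1987200; 1,987,200 required, 1,987,764 in favor — approved.

Approved — every class gave the required vote.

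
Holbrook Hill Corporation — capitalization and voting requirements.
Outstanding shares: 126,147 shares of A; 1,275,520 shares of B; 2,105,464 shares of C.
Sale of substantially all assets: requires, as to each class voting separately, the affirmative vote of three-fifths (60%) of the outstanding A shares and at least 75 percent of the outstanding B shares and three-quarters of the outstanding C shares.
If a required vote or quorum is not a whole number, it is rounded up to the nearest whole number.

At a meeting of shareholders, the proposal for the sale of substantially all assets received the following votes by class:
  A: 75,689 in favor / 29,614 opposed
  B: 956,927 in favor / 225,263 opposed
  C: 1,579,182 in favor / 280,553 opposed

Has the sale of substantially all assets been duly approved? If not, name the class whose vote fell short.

Approved — every class gave the required vote.

A: 3/5 of 126147 = 75688.20, rounded up to 75689; 75,689 required, 75,689 in favor — approved.
B: 3/4 of 1275520 = 956640; 956,640 required, 956,927 in favor — approved.
C: 3/4 of 2105464 = 1579098; 1,579,098 required, 1,579,182 in favor — approved.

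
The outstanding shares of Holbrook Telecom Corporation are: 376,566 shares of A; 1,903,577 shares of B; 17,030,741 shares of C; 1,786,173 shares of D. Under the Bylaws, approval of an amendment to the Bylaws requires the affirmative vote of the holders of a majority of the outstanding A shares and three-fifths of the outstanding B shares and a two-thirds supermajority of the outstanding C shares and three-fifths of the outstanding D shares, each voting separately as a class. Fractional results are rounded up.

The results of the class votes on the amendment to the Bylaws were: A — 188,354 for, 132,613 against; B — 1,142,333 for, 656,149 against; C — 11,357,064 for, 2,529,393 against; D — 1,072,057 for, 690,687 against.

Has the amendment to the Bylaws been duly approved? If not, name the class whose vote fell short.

A: a majority of 376566 is 188284; 188,284 required, 188,354 in favor — approved.
B: 3/5 of 1903577 = 1142146.20, rounded up to 1142147; 1,142,147 required, 1,142,333 in favor — approved.
C: 2/3 of 17030741 = 11353827.33, rounded up to 11353828; 11,353,828 required, 11,357,064 in favor — approved.
D: 3/5 of 1786173 = 1071703.80, rounded up to 1071704; 1,071,704 required, 1,072,057 in favor — approved.

Approved — every class gave the required vote.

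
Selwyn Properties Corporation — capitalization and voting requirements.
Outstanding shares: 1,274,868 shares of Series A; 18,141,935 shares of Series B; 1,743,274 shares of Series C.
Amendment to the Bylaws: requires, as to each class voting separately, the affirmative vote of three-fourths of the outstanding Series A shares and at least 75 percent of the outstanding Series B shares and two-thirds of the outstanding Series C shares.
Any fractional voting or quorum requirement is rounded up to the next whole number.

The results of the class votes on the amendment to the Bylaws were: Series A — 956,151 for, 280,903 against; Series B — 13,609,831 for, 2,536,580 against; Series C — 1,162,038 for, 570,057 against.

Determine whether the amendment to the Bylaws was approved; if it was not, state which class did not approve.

Series A: 3/4 of 1274868 = 956151; 956,151 required, 956,151 in favor — approved.
Series B: 3/4 of 18141935 = 13606451.25, rounded up to 13606452; 13,606,452 required, 13,609,831 in favor — approved.
Series C: 2/3 of 1743274 = 1162182.67, rounded up to 1162183; 1,162,183 required, 1,162,038 in favor — not approved.

Not approved — the Series C shares did not give the required vote.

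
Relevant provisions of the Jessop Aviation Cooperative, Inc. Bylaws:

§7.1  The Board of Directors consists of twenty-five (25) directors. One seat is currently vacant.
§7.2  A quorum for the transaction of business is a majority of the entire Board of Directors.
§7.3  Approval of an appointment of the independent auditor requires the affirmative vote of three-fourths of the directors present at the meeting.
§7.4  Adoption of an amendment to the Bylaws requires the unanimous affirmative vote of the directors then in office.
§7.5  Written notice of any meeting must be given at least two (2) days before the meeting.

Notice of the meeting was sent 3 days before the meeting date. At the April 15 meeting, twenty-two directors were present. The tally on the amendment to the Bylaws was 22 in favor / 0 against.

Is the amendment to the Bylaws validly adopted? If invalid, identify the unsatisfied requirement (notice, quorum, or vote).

Invalid — vote requirement not satisfied.

Notice: 3 days given; 2 required (3 ≥ 2). Satisfied.
Quorum: 22 present; quorum is 13. Satisfied.
Vote: the amendment to the Bylaws requires the unanimous vote of the directors then in office (24). Unanimous means all 24, so 24 affirmative votes are needed; 22 voted in favor. Not satisfied.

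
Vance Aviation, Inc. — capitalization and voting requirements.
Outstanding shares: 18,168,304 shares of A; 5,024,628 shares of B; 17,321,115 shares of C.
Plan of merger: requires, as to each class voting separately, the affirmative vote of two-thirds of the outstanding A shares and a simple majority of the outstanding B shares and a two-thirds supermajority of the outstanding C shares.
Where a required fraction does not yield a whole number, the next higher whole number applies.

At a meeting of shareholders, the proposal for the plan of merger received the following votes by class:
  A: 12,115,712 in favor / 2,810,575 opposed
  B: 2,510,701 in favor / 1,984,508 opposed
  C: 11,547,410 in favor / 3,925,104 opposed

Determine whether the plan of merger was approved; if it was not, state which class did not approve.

A: 2/3 of 18168304 = 12112202.67, rounded up to 12112203; 12,112,203 required, 12,115,712 in favor — approved.
B: a majority of 5024628 is 2512315; 2,512,315 required, 2,510,701 in favor — not approved.
C: 2/3 of 17321115 = 11547410; 11,547,410 required, 11,547,410 in favor — approved.

Not approved — the B shares did not give the required vote.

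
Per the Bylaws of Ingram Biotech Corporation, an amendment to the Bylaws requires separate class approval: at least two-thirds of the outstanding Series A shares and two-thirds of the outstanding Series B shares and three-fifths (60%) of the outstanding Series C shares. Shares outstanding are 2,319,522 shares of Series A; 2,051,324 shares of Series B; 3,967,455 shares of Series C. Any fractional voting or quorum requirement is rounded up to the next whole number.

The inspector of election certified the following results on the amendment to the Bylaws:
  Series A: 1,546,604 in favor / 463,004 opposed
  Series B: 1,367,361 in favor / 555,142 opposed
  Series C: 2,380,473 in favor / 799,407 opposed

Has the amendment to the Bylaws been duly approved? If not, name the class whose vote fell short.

Series A: 2/3 of 2319522 = 1546348; 1,546,348 required, 1,546,604 in favor — approved.
Series B: 2/3 of 2051324 = 1367549.33, rounded up to 1367550; 1,367,550 required, 1,367,361 in favor — not approved.
Series C: 3/5 of 3967455 = 2380473; 2,380,473 required, 2,380,473 in favor — approved.

Not approved — the Series B shares did not give the required vote.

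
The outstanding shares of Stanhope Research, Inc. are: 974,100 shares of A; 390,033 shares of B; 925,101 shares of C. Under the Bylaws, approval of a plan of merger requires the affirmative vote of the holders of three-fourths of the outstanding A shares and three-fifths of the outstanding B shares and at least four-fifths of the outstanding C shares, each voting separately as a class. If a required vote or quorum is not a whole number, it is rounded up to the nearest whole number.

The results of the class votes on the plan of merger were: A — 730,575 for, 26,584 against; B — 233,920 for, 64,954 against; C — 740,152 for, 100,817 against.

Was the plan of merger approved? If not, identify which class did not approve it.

A: 3/4 of 974100 = 730575; 730,575 required, 730,575 in favor — approved.
B: 3/5 of 390033 = 234019.80, rounded up to 234020; 234,020 required, 233,920 in favor — not approved.
C: 4/5 of 925101 = 740080.80, rounded up to 740081; 740,081 required, 740,152 in favor — approved.

Not approved — the B shares did not give the required vote.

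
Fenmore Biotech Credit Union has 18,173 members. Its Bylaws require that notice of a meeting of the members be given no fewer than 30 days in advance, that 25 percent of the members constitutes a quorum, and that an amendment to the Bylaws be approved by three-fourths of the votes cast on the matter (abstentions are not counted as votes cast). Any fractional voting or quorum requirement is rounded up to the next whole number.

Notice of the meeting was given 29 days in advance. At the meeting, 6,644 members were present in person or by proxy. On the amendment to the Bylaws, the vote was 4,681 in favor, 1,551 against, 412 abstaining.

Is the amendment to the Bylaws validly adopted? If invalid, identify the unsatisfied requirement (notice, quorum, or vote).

Notice: 29 days given; 30 required. Not satisfied.
Quorum: 25% of 18,173 = 4,543.25, rounded up to 4,544; 6,644 present. Satisfied.
Vote: requires three-fourths of the votes cast (6,644 − 412 abstaining = 6,232); 3/4 of 6232 = 4674, so 4,674 needed; 4,681 in favor. Satisfied.

Invalid — notice requirement not satisfied.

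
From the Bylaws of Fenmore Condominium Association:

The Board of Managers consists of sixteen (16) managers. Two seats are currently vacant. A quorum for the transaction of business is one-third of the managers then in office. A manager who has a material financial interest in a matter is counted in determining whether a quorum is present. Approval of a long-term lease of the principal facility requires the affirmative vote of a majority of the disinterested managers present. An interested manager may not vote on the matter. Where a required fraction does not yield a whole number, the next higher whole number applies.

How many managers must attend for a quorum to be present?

1/3 of 14 = 4.67, rounded up to 5.

5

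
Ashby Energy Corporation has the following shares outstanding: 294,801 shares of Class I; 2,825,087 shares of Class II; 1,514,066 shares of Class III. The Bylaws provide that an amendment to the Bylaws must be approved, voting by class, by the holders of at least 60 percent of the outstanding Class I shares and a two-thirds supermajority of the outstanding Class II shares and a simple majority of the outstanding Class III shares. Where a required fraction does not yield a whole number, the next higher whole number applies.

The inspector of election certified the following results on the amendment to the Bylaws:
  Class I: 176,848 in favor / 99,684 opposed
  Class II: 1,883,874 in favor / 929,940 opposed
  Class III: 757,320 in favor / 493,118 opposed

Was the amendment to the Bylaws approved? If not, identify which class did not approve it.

Class I: 3/5 of 294801 = 176880.60, rounded up to 176881; 176,881 required, 176,848 in favor — not approved.
Class II: 2/3 of 2825087 = 1883391.33, rounded up to 1883392; 1,883,392 required, 1,883,874 in favor — approved.
Class III: a majority of 1514066 is 757034; 757,034 required, 757,320 in favor — approved.

Not approved — the Class I shares did not give the required vote.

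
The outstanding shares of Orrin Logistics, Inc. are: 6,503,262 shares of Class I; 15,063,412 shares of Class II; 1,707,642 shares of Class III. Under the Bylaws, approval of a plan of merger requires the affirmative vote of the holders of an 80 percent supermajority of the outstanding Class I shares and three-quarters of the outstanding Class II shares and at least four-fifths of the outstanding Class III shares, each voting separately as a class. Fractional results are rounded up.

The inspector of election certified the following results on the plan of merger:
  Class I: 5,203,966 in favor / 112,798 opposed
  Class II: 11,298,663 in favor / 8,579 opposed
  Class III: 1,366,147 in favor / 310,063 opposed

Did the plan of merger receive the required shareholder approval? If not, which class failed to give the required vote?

Approved — every class gave the required vote.

Class I: 4/5 of 6503262 = 5202609.60, rounded up to 5202610; 5,202,610 required, 5,203,966 in favor — approved.
Class II: 3/4 of 15063412 = 11297559; 11,297,559 required, 11,298,663 in favor — approved.
Class III: 4/5 of 1707642 = 1366113.60, rounded up to 1366114; 1,366,114 required, 1,366,147 in favor — approved.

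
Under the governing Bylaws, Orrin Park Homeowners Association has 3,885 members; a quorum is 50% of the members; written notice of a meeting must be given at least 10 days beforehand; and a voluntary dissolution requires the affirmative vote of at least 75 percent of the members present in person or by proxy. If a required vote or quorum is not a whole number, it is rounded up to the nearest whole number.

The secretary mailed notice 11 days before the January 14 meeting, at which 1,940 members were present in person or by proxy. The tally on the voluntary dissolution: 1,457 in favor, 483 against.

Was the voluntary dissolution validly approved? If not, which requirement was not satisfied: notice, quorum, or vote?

Notice: 11 days given; 10 required. Satisfied.
Quorum: 50% of 3,885 = 1,942.50, rounded up to 1,943; 1,940 present. Not satisfied.
Vote: requires three-fourths of those present (1,940); 3/4 of 1940 = 1455, so 1,455 needed; 1,457 in favor. Satisfied.

Invalid — quorum requirement not satisfied.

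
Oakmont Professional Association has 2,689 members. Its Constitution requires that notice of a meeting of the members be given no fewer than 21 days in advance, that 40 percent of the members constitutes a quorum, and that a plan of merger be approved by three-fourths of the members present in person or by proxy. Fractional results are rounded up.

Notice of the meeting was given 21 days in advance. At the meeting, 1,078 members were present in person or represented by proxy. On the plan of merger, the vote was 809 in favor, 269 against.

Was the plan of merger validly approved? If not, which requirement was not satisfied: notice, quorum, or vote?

Valid — all requirements satisfied.

Notice: 21 days given; 21 required. Satisfied.
Quorum: 40% of 2,689 = 1,075.60, rounded up to 1,076; 1,078 present. Satisfied.
Vote: requires three-fourths of those present (1,078); 3/4 of 1078 = 808.50, rounded up to 809, so 809 needed; 809 in favor. Satisfied.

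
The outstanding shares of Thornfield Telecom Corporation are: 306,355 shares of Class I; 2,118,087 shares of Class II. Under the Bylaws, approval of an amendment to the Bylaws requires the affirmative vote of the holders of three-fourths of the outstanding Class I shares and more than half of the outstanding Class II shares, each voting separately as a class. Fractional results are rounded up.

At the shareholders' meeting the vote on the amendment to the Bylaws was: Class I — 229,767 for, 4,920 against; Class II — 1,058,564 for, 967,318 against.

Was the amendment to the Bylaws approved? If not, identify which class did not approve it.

Not approved — the Class II shares did not give the required vote.

Class I: 3/4 of 306355 = 229766.25, rounded up to 229767; 229,767 required, 229,767 in favor — approved.
Class II: a majority of 2118087 is 1059044; 1,059,044 required, 1,058,564 in favor — not approved.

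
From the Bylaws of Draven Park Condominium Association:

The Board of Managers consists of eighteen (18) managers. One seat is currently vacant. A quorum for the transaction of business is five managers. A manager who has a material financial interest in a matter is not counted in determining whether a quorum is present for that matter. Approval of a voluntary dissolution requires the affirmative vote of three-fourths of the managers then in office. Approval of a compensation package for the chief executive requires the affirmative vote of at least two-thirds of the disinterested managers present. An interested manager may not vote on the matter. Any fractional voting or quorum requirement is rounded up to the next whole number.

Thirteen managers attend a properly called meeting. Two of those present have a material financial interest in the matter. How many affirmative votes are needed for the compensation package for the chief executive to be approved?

8

The compensation package for the chief executive requires two-thirds of the disinterested managers present (13 − 2 = 11).
2/3 of 11 = 7.33, rounded up to 8.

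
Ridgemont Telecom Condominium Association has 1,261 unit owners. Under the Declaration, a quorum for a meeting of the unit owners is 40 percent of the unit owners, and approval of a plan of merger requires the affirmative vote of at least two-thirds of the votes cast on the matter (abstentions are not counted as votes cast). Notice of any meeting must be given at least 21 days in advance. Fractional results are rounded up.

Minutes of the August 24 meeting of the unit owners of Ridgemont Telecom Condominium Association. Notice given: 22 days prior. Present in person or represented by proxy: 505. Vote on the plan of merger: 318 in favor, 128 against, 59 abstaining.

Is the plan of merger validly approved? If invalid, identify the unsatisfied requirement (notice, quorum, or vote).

Valid — all requirements satisfied.

Notice: 22 days given; 21 required. Satisfied.
Quorum: 40% of 1,261 = 504.40, rounded up to 505; 505 present. Satisfied.
Vote: requires two-thirds of the votes cast (505 − 59 abstaining = 446); 2/3 of 446 = 297.33, rounded up to 298, so 298 needed; 318 in favor. Satisfied.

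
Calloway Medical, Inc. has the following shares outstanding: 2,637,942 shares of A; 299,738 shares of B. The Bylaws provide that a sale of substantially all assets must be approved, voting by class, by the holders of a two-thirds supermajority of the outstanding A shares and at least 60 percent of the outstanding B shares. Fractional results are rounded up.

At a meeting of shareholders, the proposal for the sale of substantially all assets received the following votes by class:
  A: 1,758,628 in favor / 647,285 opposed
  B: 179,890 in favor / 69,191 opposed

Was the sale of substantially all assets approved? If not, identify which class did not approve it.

A: 2/3 of 2637942 = 1758628; 1,758,628 required, 1,758,628 in favor — approved.
B: 3/5 of 299738 = 179842.80, rounded up to 179843; 179,843 required, 179,890 in favor — approved.

Approved — every class gave the required vote.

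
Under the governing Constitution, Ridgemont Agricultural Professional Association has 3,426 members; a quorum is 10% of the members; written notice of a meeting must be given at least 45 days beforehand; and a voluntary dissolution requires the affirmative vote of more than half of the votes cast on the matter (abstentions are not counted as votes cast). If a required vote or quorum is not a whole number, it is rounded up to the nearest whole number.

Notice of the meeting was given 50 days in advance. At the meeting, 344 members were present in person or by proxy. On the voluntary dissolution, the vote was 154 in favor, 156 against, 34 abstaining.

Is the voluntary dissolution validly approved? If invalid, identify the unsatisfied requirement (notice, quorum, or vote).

Invalid — vote requirement not satisfied.

Notice: 50 days given; 45 required. Satisfied.
Quorum: 10% of 3,426 = 342.60, rounded up to 343; 344 present. Satisfied.
Vote: requires a majority of the votes cast (344 − 34 abstaining = 310); a majority of 310 is 156, so 156 needed; 154 in favor. Not satisfied.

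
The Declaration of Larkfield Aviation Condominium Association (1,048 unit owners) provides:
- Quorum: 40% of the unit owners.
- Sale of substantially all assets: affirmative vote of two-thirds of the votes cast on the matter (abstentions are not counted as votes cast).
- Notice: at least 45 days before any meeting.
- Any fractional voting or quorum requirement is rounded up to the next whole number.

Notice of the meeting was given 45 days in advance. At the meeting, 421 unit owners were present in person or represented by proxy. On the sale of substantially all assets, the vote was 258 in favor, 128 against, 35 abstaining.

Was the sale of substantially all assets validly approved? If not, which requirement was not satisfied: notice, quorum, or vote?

Valid — all requirements satisfied.

Notice: 45 days given; 45 required. Satisfied.
Quorum: 40% of 1,048 = 419.20, rounded up to 420; 421 present. Satisfied.
Vote: requires two-thirds of the votes cast (421 − 35 abstaining = 386); 2/3 of 386 = 257.33, rounded up to 258, so 258 needed; 258 in favor. Satisfied.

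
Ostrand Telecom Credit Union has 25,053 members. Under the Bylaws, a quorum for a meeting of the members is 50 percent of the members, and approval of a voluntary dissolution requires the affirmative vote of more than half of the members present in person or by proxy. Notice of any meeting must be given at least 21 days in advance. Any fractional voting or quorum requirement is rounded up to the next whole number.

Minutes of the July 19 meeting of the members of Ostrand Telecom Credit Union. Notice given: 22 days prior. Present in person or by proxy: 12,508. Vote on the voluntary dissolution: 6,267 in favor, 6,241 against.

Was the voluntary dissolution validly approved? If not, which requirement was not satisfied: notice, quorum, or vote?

Notice: 22 days given; 21 required. Satisfied.
Quorum: 50% of 25,053 = 12,526.50, rounded up to 12,527; 12,508 present. Not satisfied.
Vote: requires a majority of those present (12,508); a majority of 12508 is 6255, so 6,255 needed; 6,267 in favor. Satisfied.

Invalid — quorum requirement not satisfied.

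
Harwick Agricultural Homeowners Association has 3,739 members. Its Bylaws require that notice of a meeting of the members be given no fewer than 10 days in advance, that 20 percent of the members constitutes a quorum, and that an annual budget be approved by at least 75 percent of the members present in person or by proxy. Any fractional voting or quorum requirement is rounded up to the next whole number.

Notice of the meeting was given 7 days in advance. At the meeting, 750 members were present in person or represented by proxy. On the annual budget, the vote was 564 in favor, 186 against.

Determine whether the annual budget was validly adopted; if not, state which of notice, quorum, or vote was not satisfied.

Invalid — notice requirement not satisfied.

Notice: 7 days given; 10 required. Not satisfied.
Quorum: 20% of 3,739 = 747.80, rounded up to 748; 750 present. Satisfied.
Vote: requires three-fourths of those present (750); 3/4 of 750 = 562.50, rounded up to 563, so 563 needed; 564 in favor. Satisfied.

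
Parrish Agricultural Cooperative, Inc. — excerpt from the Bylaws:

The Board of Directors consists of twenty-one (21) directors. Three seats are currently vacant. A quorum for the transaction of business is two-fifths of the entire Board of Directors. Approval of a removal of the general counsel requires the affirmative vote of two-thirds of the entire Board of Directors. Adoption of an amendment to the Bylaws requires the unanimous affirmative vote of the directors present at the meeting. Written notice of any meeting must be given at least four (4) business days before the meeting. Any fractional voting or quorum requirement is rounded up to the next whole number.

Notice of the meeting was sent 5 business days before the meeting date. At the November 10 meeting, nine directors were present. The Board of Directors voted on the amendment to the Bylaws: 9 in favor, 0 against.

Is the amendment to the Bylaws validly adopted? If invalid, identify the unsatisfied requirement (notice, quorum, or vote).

Notice: 5 business days given; 4 required (5 ≥ 4). Satisfied.
Quorum: 9 present; quorum is 9. Satisfied.
Vote: the amendment to the Bylaws requires the unanimous vote of the directors present (9). Unanimous means all 9, so 9 affirmative votes are needed; 9 voted in favor. Satisfied.

Valid — all requirements satisfied.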